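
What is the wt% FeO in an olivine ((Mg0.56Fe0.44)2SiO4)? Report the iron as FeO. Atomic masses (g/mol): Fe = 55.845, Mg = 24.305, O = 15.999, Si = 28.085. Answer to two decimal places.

37.53 wt%

Formula mass = 168.446 g/mol.
0.88 Fe → 0.8800 mol FeO per formula unit; M(FeO) = 71.844, so FeO mass = 63.223 g.
63.223/168.446 × 100 = 37.53 wt%.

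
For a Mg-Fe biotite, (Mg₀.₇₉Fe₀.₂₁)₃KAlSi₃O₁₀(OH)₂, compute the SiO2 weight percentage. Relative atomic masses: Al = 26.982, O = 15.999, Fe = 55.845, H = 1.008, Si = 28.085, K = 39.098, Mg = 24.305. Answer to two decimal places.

Formula mass = 437.124 g/mol.
3 Si → 3.0000 mol SiO2 per formula unit; M(SiO2) = 60.083, so SiO2 mass = 180.249 g.
180.249/437.124 × 100 = 41.24 wt%.

41.24 wt%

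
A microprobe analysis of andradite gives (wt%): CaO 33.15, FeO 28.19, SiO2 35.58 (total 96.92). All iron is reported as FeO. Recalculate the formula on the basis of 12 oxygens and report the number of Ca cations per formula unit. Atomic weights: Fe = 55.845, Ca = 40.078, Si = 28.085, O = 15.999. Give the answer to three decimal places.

CaO (M=56.077): mol = 0.59115; Ca = 0.59115, O = 0.59115.
FeO (M=71.844): mol = 0.39238; Fe = 0.39238, O = 0.39238.
SiO2 (M=60.083): mol = 0.59218; Si = 0.59218, O = 1.18436.
ΣO = 2.16789; factor = 12/ΣO = 5.53534.
Ca apfu = 0.59115 × 5.53534 = 3.272.

3.272 Ca apfu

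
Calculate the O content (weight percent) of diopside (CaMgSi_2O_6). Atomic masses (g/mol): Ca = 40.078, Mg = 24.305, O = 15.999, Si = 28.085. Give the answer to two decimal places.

Formula mass = 1×40.078 + 1×24.305 + 2×28.085 + 6×15.999 = 216.547 g/mol, of which 95.994 g is O.
So O makes up 95.994/216.547 = 0.4433 of the mass, i.e. 44.33%.

44.33 weight percent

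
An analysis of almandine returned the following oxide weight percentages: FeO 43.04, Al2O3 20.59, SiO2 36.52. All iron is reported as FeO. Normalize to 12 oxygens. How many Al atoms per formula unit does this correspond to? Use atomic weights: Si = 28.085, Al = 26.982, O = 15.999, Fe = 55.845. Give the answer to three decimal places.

FeO (M=71.844): mol = 0.59908; Fe = 0.59908, O = 0.59908.
Al2O3 (M=101.961): mol = 0.20194; Al = 0.40388, O = 0.60582.
SiO2 (M=60.083): mol = 0.60783; Si = 0.60783, O = 1.21566.
ΣO = 2.42056; factor = 12/ΣO = 4.95753.
Al apfu = 0.40388 × 4.95753 = 2.002.

2.002 Al apfu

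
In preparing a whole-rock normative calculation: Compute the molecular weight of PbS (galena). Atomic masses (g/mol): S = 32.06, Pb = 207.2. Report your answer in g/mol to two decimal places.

Pb: 1 × 207.2 = 207.2000
S: 1 × 32.06 = 32.0600
Summing the contributions gives the formula mass.

239.26 g/mol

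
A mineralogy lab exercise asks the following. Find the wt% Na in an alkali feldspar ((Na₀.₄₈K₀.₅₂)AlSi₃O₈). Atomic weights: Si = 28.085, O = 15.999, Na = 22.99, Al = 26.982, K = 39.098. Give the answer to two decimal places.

4.08 mass %

Molar mass of (Na₀.₄₈K₀.₅₂)AlSi₃O₈: 0.48*22.99 + 0.52*39.098 + 1*26.982 + 3*28.085 + 8*15.999 = 270.595 g/mol.
Mass of Na per formula unit: 0.48 × 22.99 = 11.035 g.
Weight fraction Na = 11.035 / 270.595 = 0.0408.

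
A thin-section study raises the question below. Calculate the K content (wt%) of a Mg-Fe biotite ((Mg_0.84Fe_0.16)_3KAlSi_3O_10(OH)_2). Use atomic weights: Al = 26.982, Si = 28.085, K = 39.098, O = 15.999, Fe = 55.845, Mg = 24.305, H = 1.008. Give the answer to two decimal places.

Molar mass of (Mg_0.84Fe_0.16)_3KAlSi_3O_10(OH)_2: 2.52×24.305 + 0.48×55.845 + 1×39.098 + 1×26.982 + 3×28.085 + 12×15.999 + 2×1.008 = 432.393 g/mol.
Mass of K per formula unit: 1 × 39.098 = 39.098 g.
Weight fraction K = 39.098 / 432.393 = 0.0904.

9.04 wt%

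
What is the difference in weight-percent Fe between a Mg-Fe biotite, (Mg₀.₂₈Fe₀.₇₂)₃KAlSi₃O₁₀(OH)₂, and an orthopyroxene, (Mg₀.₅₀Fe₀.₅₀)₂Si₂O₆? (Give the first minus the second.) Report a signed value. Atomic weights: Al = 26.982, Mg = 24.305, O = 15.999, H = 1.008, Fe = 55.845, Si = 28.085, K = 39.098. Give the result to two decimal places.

0.81 percentage points

Fe in (Mg₀.₂₈Fe₀.₇₂)₃KAlSi₃O₁₀(OH)₂: molar mass 485.380 g/mol; 2.16×55.845 = 120.625 g → 24.85 wt%.
Fe in (Mg₀.₅₀Fe₀.₅₀)₂Si₂O₆: molar mass 232.314 g/mol; 1×55.845 = 55.845 g → 24.04 wt%.
Difference = 24.85 − 24.04 = 0.81 percentage points.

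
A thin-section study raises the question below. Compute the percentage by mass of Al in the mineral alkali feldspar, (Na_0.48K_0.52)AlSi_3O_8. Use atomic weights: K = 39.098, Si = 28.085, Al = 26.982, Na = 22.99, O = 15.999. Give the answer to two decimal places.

9.97 wt%

Formula mass = 0.48·22.99 + 0.52·39.098 + 1·26.982 + 3·28.085 + 8·15.999 = 270.595 g/mol, of which 26.982 g is Al.
So Al makes up 26.982/270.595 = 0.0997 of the mass, i.e. 9.97%.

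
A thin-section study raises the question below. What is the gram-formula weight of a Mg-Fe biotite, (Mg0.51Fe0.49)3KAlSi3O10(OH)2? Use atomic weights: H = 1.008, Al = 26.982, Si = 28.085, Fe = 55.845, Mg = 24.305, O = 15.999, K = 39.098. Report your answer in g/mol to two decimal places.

M = 1.53*24.305 + 1.47*55.845 + 1*39.098 + 1*26.982 + 3*28.085 + 12*15.999 + 2*1.008

463.62 g/mol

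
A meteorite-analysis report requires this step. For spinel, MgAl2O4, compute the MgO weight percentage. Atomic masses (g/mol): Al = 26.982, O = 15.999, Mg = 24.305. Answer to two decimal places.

28.33 wt%

Molar mass of MgAl2O4 = 1·24.305 + 2·26.982 + 4·15.999 = 142.265 g/mol.
Each formula unit contains 1 Mg, equivalent to 1/1 = 1.0000 mol MgO.
M(MgO) = 1×24.305 + 1×15.999 = 40.304 g/mol.
Mass of MgO per formula unit = 1.0000 × 40.304 = 40.304 g.
MgO wt% = 40.304 / 142.265 × 100 = 28.33%.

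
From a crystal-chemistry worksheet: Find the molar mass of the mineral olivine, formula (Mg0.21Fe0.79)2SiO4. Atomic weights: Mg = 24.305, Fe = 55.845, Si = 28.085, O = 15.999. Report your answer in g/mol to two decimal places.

Mg: 0.42 × 24.305 = 10.2081
Fe: 1.58 × 55.845 = 88.2351
Si: 1 × 28.085 = 28.0850
O: 4 × 15.999 = 63.9960
Summing the contributions gives the formula mass.

190.52 g/mol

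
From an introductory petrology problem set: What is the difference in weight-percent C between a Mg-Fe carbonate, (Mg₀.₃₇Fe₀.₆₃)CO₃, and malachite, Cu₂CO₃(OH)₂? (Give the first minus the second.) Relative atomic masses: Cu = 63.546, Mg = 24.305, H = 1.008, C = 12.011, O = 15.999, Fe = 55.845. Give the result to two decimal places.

6.10 percentage points

M((Mg₀.₃₇Fe₀.₆₃)CO₃) = 104.183 g/mol, so wt% C = 12.011/104.183 × 100 = 11.53%.
M(Cu₂CO₃(OH)₂) = 221.114 g/mol, so wt% C = 12.011/221.114 × 100 = 5.43%.
11.53 − 5.43 = 6.10 pp.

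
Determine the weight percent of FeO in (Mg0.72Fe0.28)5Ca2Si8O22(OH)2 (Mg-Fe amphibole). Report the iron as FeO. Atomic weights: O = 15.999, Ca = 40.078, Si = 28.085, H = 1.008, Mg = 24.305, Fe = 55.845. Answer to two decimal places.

11.74 wt%

Molar mass of (Mg0.72Fe0.28)5Ca2Si8O22(OH)2 = 3.60·24.305 + 1.40·55.845 + 2·40.078 + 8·28.085 + 24·15.999 + 2·1.008 = 856.509 g/mol.
Each formula unit contains 1.40 Fe, equivalent to 1.40/1 = 1.4000 mol FeO.
M(FeO) = 1×55.845 + 1×15.999 = 71.844 g/mol.
Mass of FeO per formula unit = 1.4000 × 71.844 = 100.582 g.
FeO wt% = 100.582 / 856.509 × 100 = 11.74%.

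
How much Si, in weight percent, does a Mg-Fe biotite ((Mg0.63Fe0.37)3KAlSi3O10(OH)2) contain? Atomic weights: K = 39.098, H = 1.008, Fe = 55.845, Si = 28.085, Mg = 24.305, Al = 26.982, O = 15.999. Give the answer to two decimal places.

18.63 weight percent

Molar mass of (Mg0.63Fe0.37)3KAlSi3O10(OH)2: 1.89·24.305 + 1.11·55.845 + 1·39.098 + 1·26.982 + 3·28.085 + 12·15.999 + 2·1.008 = 452.263 g/mol.
Mass of Si per formula unit: 3 × 28.085 = 84.255 g.
Weight fraction Si = 84.255 / 452.263 = 0.1863.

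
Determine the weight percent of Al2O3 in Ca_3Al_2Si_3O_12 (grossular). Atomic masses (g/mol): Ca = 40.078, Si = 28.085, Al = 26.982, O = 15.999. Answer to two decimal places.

Molar mass of Ca_3Al_2Si_3O_12 = 3·40.078 + 2·26.982 + 3·28.085 + 12·15.999 = 450.441 g/mol.
Each formula unit contains 2 Al, equivalent to 2/2 = 1.0000 mol Al2O3.
M(Al2O3) = 2×26.982 + 3×15.999 = 101.961 g/mol.
Mass of Al2O3 per formula unit = 1.0000 × 101.961 = 101.961 g.
Al2O3 wt% = 101.961 / 450.441 × 100 = 22.64%.

22.64 wt%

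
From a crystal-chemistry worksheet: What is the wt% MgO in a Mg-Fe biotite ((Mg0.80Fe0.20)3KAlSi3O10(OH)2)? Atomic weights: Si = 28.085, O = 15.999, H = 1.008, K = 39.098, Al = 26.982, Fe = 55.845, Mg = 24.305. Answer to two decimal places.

Molar mass of (Mg0.80Fe0.20)3KAlSi3O10(OH)2 = 2.40*24.305 + 0.60*55.845 + 1*39.098 + 1*26.982 + 3*28.085 + 12*15.999 + 2*1.008 = 436.178 g/mol.
Each formula unit contains 2.40 Mg, equivalent to 2.40/1 = 2.4000 mol MgO.
M(MgO) = 1×24.305 + 1×15.999 = 40.304 g/mol.
Mass of MgO per formula unit = 2.4000 × 40.304 = 96.730 g.
MgO wt% = 96.730 / 436.178 × 100 = 22.18%.

22.18 wt%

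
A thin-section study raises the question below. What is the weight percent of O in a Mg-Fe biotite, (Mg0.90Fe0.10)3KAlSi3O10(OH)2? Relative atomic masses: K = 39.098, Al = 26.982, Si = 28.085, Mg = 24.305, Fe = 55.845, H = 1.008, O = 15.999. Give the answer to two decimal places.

Molar mass of (Mg0.90Fe0.10)3KAlSi3O10(OH)2: 2.70·24.305 + 0.30·55.845 + 1·39.098 + 1·26.982 + 3·28.085 + 12·15.999 + 2·1.008 = 426.716 g/mol.
Mass of O per formula unit: 12 × 15.999 = 191.988 g.
Weight fraction O = 191.988 / 426.716 = 0.4499.

44.99 wt%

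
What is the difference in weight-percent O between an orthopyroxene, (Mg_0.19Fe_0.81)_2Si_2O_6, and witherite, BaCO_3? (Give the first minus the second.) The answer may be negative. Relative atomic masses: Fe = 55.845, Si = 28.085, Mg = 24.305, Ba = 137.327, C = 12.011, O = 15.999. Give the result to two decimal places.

13.79 percentage points

O in (Mg_0.19Fe_0.81)_2Si_2O_6: molar mass 251.869 g/mol; 6×15.999 = 95.994 g → 38.11 wt%.
O in BaCO_3: molar mass 197.335 g/mol; 3×15.999 = 47.997 g → 24.32 wt%.
Difference = 38.11 − 24.32 = 13.79 percentage points.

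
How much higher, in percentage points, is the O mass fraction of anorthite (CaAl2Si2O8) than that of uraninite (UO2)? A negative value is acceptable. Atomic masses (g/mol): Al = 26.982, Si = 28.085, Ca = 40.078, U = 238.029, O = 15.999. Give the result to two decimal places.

34.16 percentage points

O in CaAl2Si2O8: molar mass 278.204 g/mol; 8×15.999 = 127.992 g → 46.01 wt%.
O in UO2: molar mass 270.027 g/mol; 2×15.999 = 31.998 g → 11.85 wt%.
Difference = 46.01 − 11.85 = 34.16 percentage points.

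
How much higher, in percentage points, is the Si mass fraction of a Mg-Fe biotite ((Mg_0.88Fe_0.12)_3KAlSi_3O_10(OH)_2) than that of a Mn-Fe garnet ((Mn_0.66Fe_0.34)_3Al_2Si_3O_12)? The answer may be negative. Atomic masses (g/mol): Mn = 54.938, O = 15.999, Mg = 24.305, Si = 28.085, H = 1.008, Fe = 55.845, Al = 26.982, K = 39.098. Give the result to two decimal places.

M((Mg_0.88Fe_0.12)_3KAlSi_3O_10(OH)_2) = 428.608 g/mol, so wt% Si = 84.255/428.608 × 100 = 19.66%.
M((Mn_0.66Fe_0.34)_3Al_2Si_3O_12) = 495.946 g/mol, so wt% Si = 84.255/495.946 × 100 = 16.99%.
19.66 − 16.99 = 2.67 pp.

2.67 percentage points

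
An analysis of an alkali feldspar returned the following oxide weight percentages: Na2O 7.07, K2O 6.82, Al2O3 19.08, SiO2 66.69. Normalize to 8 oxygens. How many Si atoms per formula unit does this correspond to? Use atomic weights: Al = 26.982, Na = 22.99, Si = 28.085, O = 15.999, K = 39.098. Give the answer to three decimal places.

Na2O (M=61.979): mol = 0.11407; Na = 0.22814, O = 0.11407.
K2O (M=94.195): mol = 0.07240; K = 0.14480, O = 0.07240.
Al2O3 (M=101.961): mol = 0.18713; Al = 0.37426, O = 0.56139.
SiO2 (M=60.083): mol = 1.10996; Si = 1.10996, O = 2.21992.
ΣO = 2.96778; factor = 8/ΣO = 2.69562.
Si apfu = 1.10996 × 2.69562 = 2.992.

2.992 Si apfu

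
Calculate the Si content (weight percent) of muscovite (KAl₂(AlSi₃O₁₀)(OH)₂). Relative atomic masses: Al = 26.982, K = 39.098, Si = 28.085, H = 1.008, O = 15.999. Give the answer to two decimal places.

Formula mass = 1·39.098 + 3·26.982 + 3·28.085 + 12·15.999 + 2·1.008 = 398.303 g/mol, of which 84.255 g is Si.
So Si makes up 84.255/398.303 = 0.2115 of the mass, i.e. 21.15%.

21.15 weight percent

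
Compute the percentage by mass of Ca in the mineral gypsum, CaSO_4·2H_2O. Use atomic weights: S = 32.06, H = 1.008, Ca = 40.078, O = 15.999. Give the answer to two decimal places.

M(CaSO_4·2H_2O) = 172.164 g/mol.
Ca contributes 1 × 40.078 = 40.078 g per mole.
40.078/172.164 = 0.2328 → 23.28%.

23.28 weight percent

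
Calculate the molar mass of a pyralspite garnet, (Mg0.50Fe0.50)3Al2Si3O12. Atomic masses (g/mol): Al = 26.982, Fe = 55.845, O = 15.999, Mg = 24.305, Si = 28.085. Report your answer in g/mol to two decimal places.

450.43 g/mol

The formula mass is the sum 1.50(24.305) + 1.50(55.845) + 2(26.982) + 3(28.085) + 12(15.999).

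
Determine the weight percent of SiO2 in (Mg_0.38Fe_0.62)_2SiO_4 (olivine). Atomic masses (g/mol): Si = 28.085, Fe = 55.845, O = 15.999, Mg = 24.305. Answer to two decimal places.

33.42 wt%

M((Mg_0.38Fe_0.62)_2SiO_4) = 179.801 g/mol; M(SiO2) = 60.083 g/mol.
Moles SiO2 per formula unit = 1 Si ÷ 1 = 1.0000.
SiO2 fraction = (1.0000 × 60.083) / 179.801 = 60.083/179.801 = 0.3342.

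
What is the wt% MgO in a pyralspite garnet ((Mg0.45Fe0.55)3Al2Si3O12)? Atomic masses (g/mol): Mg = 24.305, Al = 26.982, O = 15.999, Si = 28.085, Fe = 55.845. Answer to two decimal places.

M((Mg0.45Fe0.55)3Al2Si3O12) = 455.163 g/mol; M(MgO) = 40.304 g/mol.
Moles MgO per formula unit = 1.35 Mg ÷ 1 = 1.3500.
MgO fraction = (1.3500 × 40.304) / 455.163 = 54.410/455.163 = 0.1195.

11.95 wt%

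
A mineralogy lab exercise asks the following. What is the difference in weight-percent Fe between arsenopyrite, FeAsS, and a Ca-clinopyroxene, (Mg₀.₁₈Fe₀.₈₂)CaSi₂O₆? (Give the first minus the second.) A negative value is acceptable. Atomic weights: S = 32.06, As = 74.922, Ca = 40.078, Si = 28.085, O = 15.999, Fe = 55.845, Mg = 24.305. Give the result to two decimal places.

M(FeAsS) = 162.827 g/mol, so wt% Fe = 55.845/162.827 × 100 = 34.30%.
M((Mg₀.₁₈Fe₀.₈₂)CaSi₂O₆) = 242.410 g/mol, so wt% Fe = 45.793/242.410 × 100 = 18.89%.
34.30 − 18.89 = 15.41 pp.

15.41 percentage points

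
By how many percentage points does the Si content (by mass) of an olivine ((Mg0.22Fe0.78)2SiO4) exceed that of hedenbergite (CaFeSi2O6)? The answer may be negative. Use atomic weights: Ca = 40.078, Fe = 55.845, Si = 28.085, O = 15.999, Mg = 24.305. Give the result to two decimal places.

-7.85 percentage points

M((Mg0.22Fe0.78)2SiO4) = 189.893 g/mol, so wt% Si = 28.085/189.893 × 100 = 14.79%.
M(CaFeSi2O6) = 248.087 g/mol, so wt% Si = 56.170/248.087 × 100 = 22.64%.
14.79 − 22.64 = -7.85 pp.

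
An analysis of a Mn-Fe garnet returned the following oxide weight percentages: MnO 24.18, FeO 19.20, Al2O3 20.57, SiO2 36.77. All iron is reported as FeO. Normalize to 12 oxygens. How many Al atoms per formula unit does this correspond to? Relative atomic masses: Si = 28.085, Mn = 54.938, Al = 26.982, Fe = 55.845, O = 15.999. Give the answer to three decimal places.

1.987 Al apfu

MnO (M=70.937): mol = 0.34087; Mn = 0.34087, O = 0.34087.
FeO (M=71.844): mol = 0.26725; Fe = 0.26725, O = 0.26725.
Al2O3 (M=101.961): mol = 0.20174; Al = 0.40348, O = 0.60522.
SiO2 (M=60.083): mol = 0.61199; Si = 0.61199, O = 1.22398.
ΣO = 2.43732; factor = 12/ΣO = 4.92344.
Al apfu = 0.40348 × 4.92344 = 1.987.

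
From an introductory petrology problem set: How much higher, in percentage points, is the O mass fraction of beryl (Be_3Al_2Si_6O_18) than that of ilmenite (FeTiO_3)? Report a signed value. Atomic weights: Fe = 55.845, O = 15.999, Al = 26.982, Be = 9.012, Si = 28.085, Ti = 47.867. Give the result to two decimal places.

First mineral: 287.982 g O in 537.492 g formula = 53.58 wt% O.
Second mineral: 47.997 g O in 151.709 g formula = 31.64 wt% O.
53.58% − 31.64% gives a difference of 21.94 percentage points.

21.94 percentage points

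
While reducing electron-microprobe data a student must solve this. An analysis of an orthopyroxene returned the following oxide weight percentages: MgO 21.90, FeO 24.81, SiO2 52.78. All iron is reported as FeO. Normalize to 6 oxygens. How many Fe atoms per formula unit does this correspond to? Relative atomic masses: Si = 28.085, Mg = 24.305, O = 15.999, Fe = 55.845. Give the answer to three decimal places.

MgO: 21.90/40.304 = 0.54337 mol → 0.54337 mol Mg, 0.54337 mol O.
FeO: 24.81/71.844 = 0.34533 mol → 0.34533 mol Fe, 0.34533 mol O.
SiO2: 52.78/60.083 = 0.87845 mol → 0.87845 mol Si, 1.75690 mol O.
Total oxygen = 2.64560 mol. Normalization factor = 6/2.64560 = 2.26792.
Fe per 6 O = 0.34533 × 2.26792 = 0.783.

0.783 Fe apfu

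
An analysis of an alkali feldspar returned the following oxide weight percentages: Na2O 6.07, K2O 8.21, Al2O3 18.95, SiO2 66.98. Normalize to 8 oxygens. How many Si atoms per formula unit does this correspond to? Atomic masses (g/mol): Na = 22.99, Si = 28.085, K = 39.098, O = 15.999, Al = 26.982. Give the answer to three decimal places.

6.07 wt% Na2O ÷ 61.979 g/mol = 0.09794 mol, giving 0.19588 Na and 0.09794 O.
8.21 wt% K2O ÷ 94.195 g/mol = 0.08716 mol, giving 0.17432 K and 0.08716 O.
18.95 wt% Al2O3 ÷ 101.961 g/mol = 0.18586 mol, giving 0.37172 Al and 0.55758 O.
66.98 wt% SiO2 ÷ 60.083 g/mol = 1.11479 mol, giving 1.11479 Si and 2.22958 O.
Oxygen sums to 2.97226; scaling by 8/2.97226 = 2.69155 puts the formula on 8 O.
Si: 1.11479 × 2.69155 = 3.001 atoms per formula unit.

3.001 Si apfu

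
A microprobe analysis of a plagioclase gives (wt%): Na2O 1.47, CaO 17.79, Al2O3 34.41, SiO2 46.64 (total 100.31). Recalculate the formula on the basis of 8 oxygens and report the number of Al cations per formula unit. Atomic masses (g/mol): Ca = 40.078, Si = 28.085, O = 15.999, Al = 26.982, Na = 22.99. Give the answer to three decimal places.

Na2O (M=61.979): mol = 0.02372; Na = 0.04744, O = 0.02372.
CaO (M=56.077): mol = 0.31724; Ca = 0.31724, O = 0.31724.
Al2O3 (M=101.961): mol = 0.33748; Al = 0.67496, O = 1.01244.
SiO2 (M=60.083): mol = 0.77626; Si = 0.77626, O = 1.55252.
ΣO = 2.90592; factor = 8/ΣO = 2.75300.
Al apfu = 0.67496 × 2.75300 = 1.858.

1.858 Al apfu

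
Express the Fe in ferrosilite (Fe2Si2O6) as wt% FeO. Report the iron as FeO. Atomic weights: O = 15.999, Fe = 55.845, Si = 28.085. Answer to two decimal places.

Formula mass = 263.854 g/mol.
2 Fe → 2.0000 mol FeO per formula unit; M(FeO) = 71.844, so FeO mass = 143.688 g.
143.688/263.854 × 100 = 54.46 wt%.

54.46 wt%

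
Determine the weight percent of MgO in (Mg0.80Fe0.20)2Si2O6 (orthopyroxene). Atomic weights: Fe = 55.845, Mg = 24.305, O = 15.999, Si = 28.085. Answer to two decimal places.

Formula mass = 213.390 g/mol.
1.60 Mg → 1.6000 mol MgO per formula unit; M(MgO) = 40.304, so MgO mass = 64.486 g.
64.486/213.390 × 100 = 30.22 wt%.

30.22 wt%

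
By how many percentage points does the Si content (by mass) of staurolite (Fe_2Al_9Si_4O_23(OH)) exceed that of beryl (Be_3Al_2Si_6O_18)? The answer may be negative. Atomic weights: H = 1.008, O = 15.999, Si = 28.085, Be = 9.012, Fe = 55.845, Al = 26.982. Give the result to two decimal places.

Si in Fe_2Al_9Si_4O_23(OH): molar mass 851.852 g/mol; 4×28.085 = 112.340 g → 13.19 wt%.
Si in Be_3Al_2Si_6O_18: molar mass 537.492 g/mol; 6×28.085 = 168.510 g → 31.35 wt%.
Difference = 13.19 − 31.35 = -18.16 percentage points.

-18.16 percentage points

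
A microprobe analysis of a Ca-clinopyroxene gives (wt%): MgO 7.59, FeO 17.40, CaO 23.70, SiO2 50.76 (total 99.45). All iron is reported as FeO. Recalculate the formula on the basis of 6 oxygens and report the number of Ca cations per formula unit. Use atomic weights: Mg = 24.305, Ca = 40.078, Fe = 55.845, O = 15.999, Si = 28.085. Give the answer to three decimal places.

7.59 wt% MgO ÷ 40.304 g/mol = 0.18832 mol, giving 0.18832 Mg and 0.18832 O.
17.40 wt% FeO ÷ 71.844 g/mol = 0.24219 mol, giving 0.24219 Fe and 0.24219 O.
23.70 wt% CaO ÷ 56.077 g/mol = 0.42263 mol, giving 0.42263 Ca and 0.42263 O.
50.76 wt% SiO2 ÷ 60.083 g/mol = 0.84483 mol, giving 0.84483 Si and 1.68966 O.
Oxygen sums to 2.54280; scaling by 6/2.54280 = 2.35960 puts the formula on 6 O.
Ca: 0.42263 × 2.35960 = 0.997 atoms per formula unit.

0.997 Ca apfu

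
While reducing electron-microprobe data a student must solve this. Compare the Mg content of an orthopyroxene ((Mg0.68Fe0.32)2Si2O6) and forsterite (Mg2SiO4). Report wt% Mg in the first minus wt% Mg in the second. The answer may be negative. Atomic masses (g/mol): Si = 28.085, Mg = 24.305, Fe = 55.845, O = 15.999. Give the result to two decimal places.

Mg in (Mg0.68Fe0.32)2Si2O6: molar mass 220.960 g/mol; 1.36×24.305 = 33.055 g → 14.96 wt%.
Mg in Mg2SiO4: molar mass 140.691 g/mol; 2×24.305 = 48.610 g → 34.55 wt%.
Difference = 14.96 − 34.55 = -19.59 percentage points.

-19.59 percentage points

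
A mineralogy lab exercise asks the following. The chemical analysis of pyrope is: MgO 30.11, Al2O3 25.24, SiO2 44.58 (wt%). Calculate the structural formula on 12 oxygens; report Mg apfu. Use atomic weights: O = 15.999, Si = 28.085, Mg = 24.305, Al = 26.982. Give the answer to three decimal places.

3.015 Mg apfu

MgO (M=40.304): mol = 0.74707; Mg = 0.74707, O = 0.74707.
Al2O3 (M=101.961): mol = 0.24755; Al = 0.49510, O = 0.74265.
SiO2 (M=60.083): mol = 0.74197; Si = 0.74197, O = 1.48394.
ΣO = 2.97366; factor = 12/ΣO = 4.03543.
Mg apfu = 0.74707 × 4.03543 = 3.015.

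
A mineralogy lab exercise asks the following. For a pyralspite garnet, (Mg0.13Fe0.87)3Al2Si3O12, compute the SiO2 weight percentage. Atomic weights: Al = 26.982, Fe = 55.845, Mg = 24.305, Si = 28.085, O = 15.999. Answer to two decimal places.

Molar mass of (Mg0.13Fe0.87)3Al2Si3O12 = 0.39×24.305 + 2.61×55.845 + 2×26.982 + 3×28.085 + 12×15.999 = 485.441 g/mol.
Each formula unit contains 3 Si, equivalent to 3/1 = 3.0000 mol SiO2.
M(SiO2) = 1×28.085 + 2×15.999 = 60.083 g/mol.
Mass of SiO2 per formula unit = 3.0000 × 60.083 = 180.249 g.
SiO2 wt% = 180.249 / 485.441 × 100 = 37.13%.

37.13 wt%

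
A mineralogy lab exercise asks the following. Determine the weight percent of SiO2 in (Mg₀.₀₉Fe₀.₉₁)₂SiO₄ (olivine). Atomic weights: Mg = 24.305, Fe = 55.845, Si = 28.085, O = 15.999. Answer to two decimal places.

30.33 wt%

Formula mass = 198.094 g/mol.
1 Si → 1.0000 mol SiO2 per formula unit; M(SiO2) = 60.083, so SiO2 mass = 60.083 g.
60.083/198.094 × 100 = 30.33 wt%.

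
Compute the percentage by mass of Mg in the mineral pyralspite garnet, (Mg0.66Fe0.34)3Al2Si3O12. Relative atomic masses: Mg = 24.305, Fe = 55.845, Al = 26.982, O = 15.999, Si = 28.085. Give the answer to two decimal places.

Molar mass of (Mg0.66Fe0.34)3Al2Si3O12: 1.98×24.305 + 1.02×55.845 + 2×26.982 + 3×28.085 + 12×15.999 = 435.293 g/mol.
Mass of Mg per formula unit: 1.98 × 24.305 = 48.124 g.
Weight fraction Mg = 48.124 / 435.293 = 0.1106.

11.06 wt%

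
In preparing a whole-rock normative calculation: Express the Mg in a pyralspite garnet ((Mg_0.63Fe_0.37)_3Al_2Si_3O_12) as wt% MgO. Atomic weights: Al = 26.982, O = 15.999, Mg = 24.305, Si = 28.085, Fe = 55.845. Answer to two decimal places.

Molar mass of (Mg_0.63Fe_0.37)_3Al_2Si_3O_12 = 1.89×24.305 + 1.11×55.845 + 2×26.982 + 3×28.085 + 12×15.999 = 438.131 g/mol.
Each formula unit contains 1.89 Mg, equivalent to 1.89/1 = 1.8900 mol MgO.
M(MgO) = 1×24.305 + 1×15.999 = 40.304 g/mol.
Mass of MgO per formula unit = 1.8900 × 40.304 = 76.175 g.
MgO wt% = 76.175 / 438.131 × 100 = 17.39%.

17.39 wt%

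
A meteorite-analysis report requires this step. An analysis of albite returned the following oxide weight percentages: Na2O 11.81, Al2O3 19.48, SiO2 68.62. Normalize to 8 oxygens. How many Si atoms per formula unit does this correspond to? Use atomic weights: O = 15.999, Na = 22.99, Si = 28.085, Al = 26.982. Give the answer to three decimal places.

11.81 wt% Na2O ÷ 61.979 g/mol = 0.19055 mol, giving 0.38110 Na and 0.19055 O.
19.48 wt% Al2O3 ÷ 101.961 g/mol = 0.19105 mol, giving 0.38210 Al and 0.57315 O.
68.62 wt% SiO2 ÷ 60.083 g/mol = 1.14209 mol, giving 1.14209 Si and 2.28418 O.
Oxygen sums to 3.04788; scaling by 8/3.04788 = 2.62478 puts the formula on 8 O.
Si: 1.14209 × 2.62478 = 2.998 atoms per formula unit.

2.998 Si apfu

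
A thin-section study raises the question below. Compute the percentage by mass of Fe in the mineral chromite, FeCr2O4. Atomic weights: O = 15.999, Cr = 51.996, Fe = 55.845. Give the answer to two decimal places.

Formula mass = 1·55.845 + 2·51.996 + 4·15.999 = 223.833 g/mol, of which 55.845 g is Fe.
So Fe makes up 55.845/223.833 = 0.2495 of the mass, i.e. 24.95%.

24.95 wt%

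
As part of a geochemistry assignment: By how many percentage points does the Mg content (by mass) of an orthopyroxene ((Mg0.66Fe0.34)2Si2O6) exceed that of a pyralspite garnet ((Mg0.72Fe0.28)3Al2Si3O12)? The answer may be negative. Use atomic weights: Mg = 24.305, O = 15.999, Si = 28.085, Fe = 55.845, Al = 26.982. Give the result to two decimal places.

2.22 percentage points

M((Mg0.66Fe0.34)2Si2O6) = 222.221 g/mol, so wt% Mg = 32.083/222.221 × 100 = 14.44%.
M((Mg0.72Fe0.28)3Al2Si3O12) = 429.616 g/mol, so wt% Mg = 52.499/429.616 × 100 = 12.22%.
14.44 − 12.22 = 2.22 pp.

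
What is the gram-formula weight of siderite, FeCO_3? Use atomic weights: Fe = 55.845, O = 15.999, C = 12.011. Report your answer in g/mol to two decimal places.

115.85 g/mol

Fe: 1 × 55.845 = 55.8450
C: 1 × 12.011 = 12.0110
O: 3 × 15.999 = 47.9970
Summing the contributions gives the formula mass.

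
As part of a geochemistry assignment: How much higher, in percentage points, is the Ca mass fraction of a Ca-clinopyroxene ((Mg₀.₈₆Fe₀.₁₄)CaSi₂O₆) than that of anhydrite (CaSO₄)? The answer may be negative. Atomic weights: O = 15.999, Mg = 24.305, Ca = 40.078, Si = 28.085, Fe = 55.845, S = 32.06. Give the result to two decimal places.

-11.30 percentage points

First mineral: 40.078 g Ca in 220.963 g formula = 18.14 wt% Ca.
Second mineral: 40.078 g Ca in 136.134 g formula = 29.44 wt% Ca.
18.14% − 29.44% gives a difference of -11.30 percentage points.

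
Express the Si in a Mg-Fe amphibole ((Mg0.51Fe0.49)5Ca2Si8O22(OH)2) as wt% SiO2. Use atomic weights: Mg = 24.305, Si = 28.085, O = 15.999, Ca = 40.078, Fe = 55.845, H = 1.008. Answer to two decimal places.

Formula mass = 889.626 g/mol.
8 Si → 8.0000 mol SiO2 per formula unit; M(SiO2) = 60.083, so SiO2 mass = 480.664 g.
480.664/889.626 × 100 = 54.03 wt%.

54.03 wt%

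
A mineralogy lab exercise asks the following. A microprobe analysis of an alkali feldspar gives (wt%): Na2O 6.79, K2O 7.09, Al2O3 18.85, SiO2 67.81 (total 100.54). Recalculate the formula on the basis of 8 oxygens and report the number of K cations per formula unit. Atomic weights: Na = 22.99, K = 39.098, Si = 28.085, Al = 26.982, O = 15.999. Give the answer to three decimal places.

0.402 K apfu

6.79 wt% Na2O ÷ 61.979 g/mol = 0.10955 mol, giving 0.21910 Na and 0.10955 O.
7.09 wt% K2O ÷ 94.195 g/mol = 0.07527 mol, giving 0.15054 K and 0.07527 O.
18.85 wt% Al2O3 ÷ 101.961 g/mol = 0.18487 mol, giving 0.36974 Al and 0.55461 O.
67.81 wt% SiO2 ÷ 60.083 g/mol = 1.12861 mol, giving 1.12861 Si and 2.25722 O.
Oxygen sums to 2.99665; scaling by 8/2.99665 = 2.66965 puts the formula on 8 O.
K: 0.15054 × 2.66965 = 0.402 atoms per formula unit.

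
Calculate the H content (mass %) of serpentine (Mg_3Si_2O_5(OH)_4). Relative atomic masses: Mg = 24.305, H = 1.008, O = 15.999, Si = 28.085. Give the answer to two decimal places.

Formula mass = 3*24.305 + 2*28.085 + 9*15.999 + 4*1.008 = 277.108 g/mol, of which 4.032 g is H.
So H makes up 4.032/277.108 = 0.0146 of the mass, i.e. 1.46%.

1.46 mass %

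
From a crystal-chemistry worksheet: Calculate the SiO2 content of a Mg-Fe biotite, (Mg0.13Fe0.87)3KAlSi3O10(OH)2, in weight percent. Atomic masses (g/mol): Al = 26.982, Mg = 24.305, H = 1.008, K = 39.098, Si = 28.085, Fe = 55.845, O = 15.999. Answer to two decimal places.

Molar mass of (Mg0.13Fe0.87)3KAlSi3O10(OH)2 = 0.39·24.305 + 2.61·55.845 + 1·39.098 + 1·26.982 + 3·28.085 + 12·15.999 + 2·1.008 = 499.573 g/mol.
Each formula unit contains 3 Si, equivalent to 3/1 = 3.0000 mol SiO2.
M(SiO2) = 1×28.085 + 2×15.999 = 60.083 g/mol.
Mass of SiO2 per formula unit = 3.0000 × 60.083 = 180.249 g.
SiO2 wt% = 180.249 / 499.573 × 100 = 36.08%.

36.08 wt%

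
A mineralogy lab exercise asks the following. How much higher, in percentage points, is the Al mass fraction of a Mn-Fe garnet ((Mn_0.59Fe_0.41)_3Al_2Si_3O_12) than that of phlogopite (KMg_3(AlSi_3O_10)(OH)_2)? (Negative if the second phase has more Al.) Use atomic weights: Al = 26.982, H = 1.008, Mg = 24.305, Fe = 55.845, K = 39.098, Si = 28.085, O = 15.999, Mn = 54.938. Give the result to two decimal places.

M((Mn_0.59Fe_0.41)_3Al_2Si_3O_12) = 496.137 g/mol, so wt% Al = 53.964/496.137 × 100 = 10.88%.
M(KMg_3(AlSi_3O_10)(OH)_2) = 417.254 g/mol, so wt% Al = 26.982/417.254 × 100 = 6.47%.
10.88 − 6.47 = 4.41 pp.

4.41 percentage points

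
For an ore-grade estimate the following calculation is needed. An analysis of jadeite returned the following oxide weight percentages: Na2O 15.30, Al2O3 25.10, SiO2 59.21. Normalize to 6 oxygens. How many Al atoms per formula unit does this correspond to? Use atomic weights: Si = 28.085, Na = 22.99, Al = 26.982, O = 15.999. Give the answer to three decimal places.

15.30 wt% Na2O ÷ 61.979 g/mol = 0.24686 mol, giving 0.49372 Na and 0.24686 O.
25.10 wt% Al2O3 ÷ 101.961 g/mol = 0.24617 mol, giving 0.49234 Al and 0.73851 O.
59.21 wt% SiO2 ÷ 60.083 g/mol = 0.98547 mol, giving 0.98547 Si and 1.97094 O.
Oxygen sums to 2.95631; scaling by 6/2.95631 = 2.02956 puts the formula on 6 O.
Al: 0.49234 × 2.02956 = 0.999 atoms per formula unit.

0.999 Al apfu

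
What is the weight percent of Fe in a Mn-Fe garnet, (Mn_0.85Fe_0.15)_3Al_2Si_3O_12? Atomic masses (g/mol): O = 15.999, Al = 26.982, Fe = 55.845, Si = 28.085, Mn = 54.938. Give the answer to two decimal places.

5.07 wt%

Formula mass = 2.55×54.938 + 0.45×55.845 + 2×26.982 + 3×28.085 + 12×15.999 = 495.429 g/mol, of which 25.130 g is Fe.
So Fe makes up 25.130/495.429 = 0.0507 of the mass, i.e. 5.07%.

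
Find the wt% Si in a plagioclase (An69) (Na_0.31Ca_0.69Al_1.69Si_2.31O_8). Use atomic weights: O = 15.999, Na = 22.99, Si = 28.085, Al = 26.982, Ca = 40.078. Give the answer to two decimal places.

Molar mass of Na_0.31Ca_0.69Al_1.69Si_2.31O_8: 0.31×22.99 + 0.69×40.078 + 1.69×26.982 + 2.31×28.085 + 8×15.999 = 273.249 g/mol.
Mass of Si per formula unit: 2.31 × 28.085 = 64.876 g.
Weight fraction Si = 64.876 / 273.249 = 0.2374.

23.74 weight percent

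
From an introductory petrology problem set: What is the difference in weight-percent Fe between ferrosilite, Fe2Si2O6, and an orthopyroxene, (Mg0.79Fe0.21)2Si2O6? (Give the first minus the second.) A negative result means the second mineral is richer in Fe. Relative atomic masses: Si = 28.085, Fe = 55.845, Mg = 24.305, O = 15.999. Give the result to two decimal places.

31.37 percentage points

M(Fe2Si2O6) = 263.854 g/mol, so wt% Fe = 111.690/263.854 × 100 = 42.33%.
M((Mg0.79Fe0.21)2Si2O6) = 214.021 g/mol, so wt% Fe = 23.455/214.021 × 100 = 10.96%.
42.33 − 10.96 = 31.37 pp.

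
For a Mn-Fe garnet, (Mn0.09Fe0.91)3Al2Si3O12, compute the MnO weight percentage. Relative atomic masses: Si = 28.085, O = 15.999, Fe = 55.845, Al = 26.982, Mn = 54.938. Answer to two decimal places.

3.85 wt%

M((Mn0.09Fe0.91)3Al2Si3O12) = 497.497 g/mol; M(MnO) = 70.937 g/mol.
Moles MnO per formula unit = 0.27 Mn ÷ 1 = 0.2700.
MnO fraction = (0.2700 × 70.937) / 497.497 = 19.153/497.497 = 0.0385.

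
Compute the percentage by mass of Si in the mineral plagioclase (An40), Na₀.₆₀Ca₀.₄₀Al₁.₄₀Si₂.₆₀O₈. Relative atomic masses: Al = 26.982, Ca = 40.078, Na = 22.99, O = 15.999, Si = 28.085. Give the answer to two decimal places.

Formula mass = 0.60×22.99 + 0.40×40.078 + 1.40×26.982 + 2.60×28.085 + 8×15.999 = 268.613 g/mol, of which 73.021 g is Si.
So Si makes up 73.021/268.613 = 0.2718 of the mass, i.e. 27.18%.

27.18 mass %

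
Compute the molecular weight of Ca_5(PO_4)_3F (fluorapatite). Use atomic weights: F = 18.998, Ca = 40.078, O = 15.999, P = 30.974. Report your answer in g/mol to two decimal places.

Ca: 5 × 40.078 = 200.3900
P: 3 × 30.974 = 92.9220
O: 12 × 15.999 = 191.9880
F: 1 × 18.998 = 18.9980
Summing the contributions gives the formula mass.

504.30 g/mol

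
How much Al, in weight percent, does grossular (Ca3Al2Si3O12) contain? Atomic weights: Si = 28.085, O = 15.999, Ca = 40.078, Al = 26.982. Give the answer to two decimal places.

Molar mass of Ca3Al2Si3O12: 3*40.078 + 2*26.982 + 3*28.085 + 12*15.999 = 450.441 g/mol.
Mass of Al per formula unit: 2 × 26.982 = 53.964 g.
Weight fraction Al = 53.964 / 450.441 = 0.1198.

11.98 weight percent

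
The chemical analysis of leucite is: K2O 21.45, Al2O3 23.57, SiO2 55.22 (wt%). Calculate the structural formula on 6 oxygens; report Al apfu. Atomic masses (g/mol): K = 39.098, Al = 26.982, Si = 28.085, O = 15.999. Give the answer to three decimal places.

21.45 wt% K2O ÷ 94.195 g/mol = 0.22772 mol, giving 0.45544 K and 0.22772 O.
23.57 wt% Al2O3 ÷ 101.961 g/mol = 0.23117 mol, giving 0.46234 Al and 0.69351 O.
55.22 wt% SiO2 ÷ 60.083 g/mol = 0.91906 mol, giving 0.91906 Si and 1.83812 O.
Oxygen sums to 2.75935; scaling by 6/2.75935 = 2.17443 puts the formula on 6 O.
Al: 0.46234 × 2.17443 = 1.005 atoms per formula unit.

1.005 Al apfu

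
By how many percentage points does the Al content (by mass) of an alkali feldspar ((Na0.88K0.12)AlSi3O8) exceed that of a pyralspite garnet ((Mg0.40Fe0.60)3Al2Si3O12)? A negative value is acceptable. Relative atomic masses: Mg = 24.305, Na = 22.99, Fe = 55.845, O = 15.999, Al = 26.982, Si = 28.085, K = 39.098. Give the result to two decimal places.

M((Na0.88K0.12)AlSi3O8) = 264.152 g/mol, so wt% Al = 26.982/264.152 × 100 = 10.21%.
M((Mg0.40Fe0.60)3Al2Si3O12) = 459.894 g/mol, so wt% Al = 53.964/459.894 × 100 = 11.73%.
10.21 − 11.73 = -1.52 pp.

-1.52 percentage points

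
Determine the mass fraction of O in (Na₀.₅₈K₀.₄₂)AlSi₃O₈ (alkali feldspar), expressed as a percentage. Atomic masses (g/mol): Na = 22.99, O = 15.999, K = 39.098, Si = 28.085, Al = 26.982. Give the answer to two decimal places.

47.58 mass %

M((Na₀.₅₈K₀.₄₂)AlSi₃O₈) = 268.984 g/mol.
O contributes 8 × 15.999 = 127.992 g per mole.
127.992/268.984 = 0.4758 → 47.58%.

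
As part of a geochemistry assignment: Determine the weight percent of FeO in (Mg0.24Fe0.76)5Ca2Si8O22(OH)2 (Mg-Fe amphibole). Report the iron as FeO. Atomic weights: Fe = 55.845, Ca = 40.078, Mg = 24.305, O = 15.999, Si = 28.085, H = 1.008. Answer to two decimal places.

Formula mass = 932.205 g/mol.
3.80 Fe → 3.8000 mol FeO per formula unit; M(FeO) = 71.844, so FeO mass = 273.007 g.
273.007/932.205 × 100 = 29.29 wt%.

29.29 wt%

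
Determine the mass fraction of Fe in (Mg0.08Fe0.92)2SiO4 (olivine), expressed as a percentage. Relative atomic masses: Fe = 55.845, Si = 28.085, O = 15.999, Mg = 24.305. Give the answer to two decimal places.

51.71 weight percent

Formula mass = 0.16×24.305 + 1.84×55.845 + 1×28.085 + 4×15.999 = 198.725 g/mol, of which 102.755 g is Fe.
So Fe makes up 102.755/198.725 = 0.5171 of the mass, i.e. 51.71%.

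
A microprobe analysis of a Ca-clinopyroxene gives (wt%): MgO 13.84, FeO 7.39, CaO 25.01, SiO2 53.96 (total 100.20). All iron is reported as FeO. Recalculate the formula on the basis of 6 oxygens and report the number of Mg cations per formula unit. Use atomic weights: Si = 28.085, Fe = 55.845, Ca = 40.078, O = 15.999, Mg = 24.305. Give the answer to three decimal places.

0.766 Mg apfu

MgO: 13.84/40.304 = 0.34339 mol → 0.34339 mol Mg, 0.34339 mol O.
FeO: 7.39/71.844 = 0.10286 mol → 0.10286 mol Fe, 0.10286 mol O.
CaO: 25.01/56.077 = 0.44599 mol → 0.44599 mol Ca, 0.44599 mol O.
SiO2: 53.96/60.083 = 0.89809 mol → 0.89809 mol Si, 1.79618 mol O.
Total oxygen = 2.68842 mol. Normalization factor = 6/2.68842 = 2.23179.
Mg per 6 O = 0.34339 × 2.23179 = 0.766.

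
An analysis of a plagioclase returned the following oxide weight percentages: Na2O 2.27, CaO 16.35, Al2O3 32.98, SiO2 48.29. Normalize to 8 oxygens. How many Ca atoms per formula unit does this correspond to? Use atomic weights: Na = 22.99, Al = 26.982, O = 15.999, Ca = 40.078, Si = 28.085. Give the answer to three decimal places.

0.803 Ca apfu

2.27 wt% Na2O ÷ 61.979 g/mol = 0.03663 mol, giving 0.07326 Na and 0.03663 O.
16.35 wt% CaO ÷ 56.077 g/mol = 0.29156 mol, giving 0.29156 Ca and 0.29156 O.
32.98 wt% Al2O3 ÷ 101.961 g/mol = 0.32346 mol, giving 0.64692 Al and 0.97038 O.
48.29 wt% SiO2 ÷ 60.083 g/mol = 0.80372 mol, giving 0.80372 Si and 1.60744 O.
Oxygen sums to 2.90601; scaling by 8/2.90601 = 2.75292 puts the formula on 8 O.
Ca: 0.29156 × 2.75292 = 0.803 atoms per formula unit.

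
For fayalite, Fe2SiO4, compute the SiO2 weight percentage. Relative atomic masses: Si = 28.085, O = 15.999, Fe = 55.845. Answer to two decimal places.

M(Fe2SiO4) = 203.771 g/mol; M(SiO2) = 60.083 g/mol.
Moles SiO2 per formula unit = 1 Si ÷ 1 = 1.0000.
SiO2 fraction = (1.0000 × 60.083) / 203.771 = 60.083/203.771 = 0.2949.

29.49 wt%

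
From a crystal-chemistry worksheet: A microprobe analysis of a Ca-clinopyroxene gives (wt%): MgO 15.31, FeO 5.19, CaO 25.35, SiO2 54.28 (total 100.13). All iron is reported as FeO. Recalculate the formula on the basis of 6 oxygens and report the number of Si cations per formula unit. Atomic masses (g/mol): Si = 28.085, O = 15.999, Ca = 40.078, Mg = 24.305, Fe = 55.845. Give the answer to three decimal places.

1.999 Si apfu

15.31 wt% MgO ÷ 40.304 g/mol = 0.37986 mol, giving 0.37986 Mg and 0.37986 O.
5.19 wt% FeO ÷ 71.844 g/mol = 0.07224 mol, giving 0.07224 Fe and 0.07224 O.
25.35 wt% CaO ÷ 56.077 g/mol = 0.45206 mol, giving 0.45206 Ca and 0.45206 O.
54.28 wt% SiO2 ÷ 60.083 g/mol = 0.90342 mol, giving 0.90342 Si and 1.80684 O.
Oxygen sums to 2.71100; scaling by 6/2.71100 = 2.21321 puts the formula on 6 O.
Si: 0.90342 × 2.21321 = 1.999 atoms per formula unit.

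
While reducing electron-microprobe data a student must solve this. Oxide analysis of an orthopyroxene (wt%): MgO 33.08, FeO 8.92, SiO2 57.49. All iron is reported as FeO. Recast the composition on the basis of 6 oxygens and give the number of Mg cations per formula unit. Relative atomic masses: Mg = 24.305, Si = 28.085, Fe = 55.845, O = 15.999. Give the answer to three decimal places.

1.723 Mg apfu

33.08 wt% MgO ÷ 40.304 g/mol = 0.82076 mol, giving 0.82076 Mg and 0.82076 O.
8.92 wt% FeO ÷ 71.844 g/mol = 0.12416 mol, giving 0.12416 Fe and 0.12416 O.
57.49 wt% SiO2 ÷ 60.083 g/mol = 0.95684 mol, giving 0.95684 Si and 1.91368 O.
Oxygen sums to 2.85860; scaling by 6/2.85860 = 2.09893 puts the formula on 6 O.
Mg: 0.82076 × 2.09893 = 1.723 atoms per formula unit.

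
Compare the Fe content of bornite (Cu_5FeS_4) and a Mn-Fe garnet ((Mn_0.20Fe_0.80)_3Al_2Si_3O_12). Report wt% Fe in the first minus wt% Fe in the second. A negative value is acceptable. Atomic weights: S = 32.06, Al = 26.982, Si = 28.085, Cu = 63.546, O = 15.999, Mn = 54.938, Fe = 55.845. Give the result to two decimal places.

-15.83 percentage points

M(Cu_5FeS_4) = 501.815 g/mol, so wt% Fe = 55.845/501.815 × 100 = 11.13%.
M((Mn_0.20Fe_0.80)_3Al_2Si_3O_12) = 497.198 g/mol, so wt% Fe = 134.028/497.198 × 100 = 26.96%.
11.13 − 26.96 = -15.83 pp.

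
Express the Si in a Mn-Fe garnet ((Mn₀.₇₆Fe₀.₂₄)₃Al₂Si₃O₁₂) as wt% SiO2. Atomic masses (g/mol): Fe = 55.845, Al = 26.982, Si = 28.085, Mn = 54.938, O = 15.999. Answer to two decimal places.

Molar mass of (Mn₀.₇₆Fe₀.₂₄)₃Al₂Si₃O₁₂ = 2.28×54.938 + 0.72×55.845 + 2×26.982 + 3×28.085 + 12×15.999 = 495.674 g/mol.
Each formula unit contains 3 Si, equivalent to 3/1 = 3.0000 mol SiO2.
M(SiO2) = 1×28.085 + 2×15.999 = 60.083 g/mol.
Mass of SiO2 per formula unit = 3.0000 × 60.083 = 180.249 g.
SiO2 wt% = 180.249 / 495.674 × 100 = 36.36%.

36.36 wt%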